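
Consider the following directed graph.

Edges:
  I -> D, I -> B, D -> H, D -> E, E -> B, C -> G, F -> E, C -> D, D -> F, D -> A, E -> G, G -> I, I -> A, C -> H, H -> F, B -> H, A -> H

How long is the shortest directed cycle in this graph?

For each vertex v, BFS finds the shortest path from v back to v.
The shortest such closed walk is G → I → D → E → G, length 4.

4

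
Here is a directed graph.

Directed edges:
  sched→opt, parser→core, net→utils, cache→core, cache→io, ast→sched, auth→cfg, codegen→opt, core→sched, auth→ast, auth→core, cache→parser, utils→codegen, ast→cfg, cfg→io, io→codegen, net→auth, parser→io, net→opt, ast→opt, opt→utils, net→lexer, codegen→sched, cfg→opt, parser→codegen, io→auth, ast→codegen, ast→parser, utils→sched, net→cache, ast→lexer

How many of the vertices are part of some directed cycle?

A vertex is on a directed cycle iff it belongs to a strongly connected component of size ≥ 2 (or has a self-loop).
The vertices on cycles are {io, ast, cfg, opt, auth, sched, utils, parser, codegen} — 9 in total.

9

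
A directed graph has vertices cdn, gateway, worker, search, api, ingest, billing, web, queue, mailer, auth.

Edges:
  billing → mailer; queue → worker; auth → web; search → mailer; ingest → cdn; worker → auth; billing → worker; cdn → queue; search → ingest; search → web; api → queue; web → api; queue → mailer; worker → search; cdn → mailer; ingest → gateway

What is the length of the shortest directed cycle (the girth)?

5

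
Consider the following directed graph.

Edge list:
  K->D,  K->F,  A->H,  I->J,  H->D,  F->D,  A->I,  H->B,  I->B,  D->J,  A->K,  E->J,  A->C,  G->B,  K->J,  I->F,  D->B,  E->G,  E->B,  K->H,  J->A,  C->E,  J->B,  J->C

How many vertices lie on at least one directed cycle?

A vertex is on a directed cycle iff it belongs to a strongly connected component of size ≥ 2 (or has a self-loop).
The vertices on cycles are {A, C, D, E, F, H, I, J, K} — 9 in total.

9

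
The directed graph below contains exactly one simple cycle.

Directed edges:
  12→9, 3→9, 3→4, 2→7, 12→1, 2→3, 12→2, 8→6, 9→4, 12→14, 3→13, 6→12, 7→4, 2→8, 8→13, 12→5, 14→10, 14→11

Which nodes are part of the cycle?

DFS with gray/black marking from 12:
12 gray
  1 gray
  1 black
  2 gray
    8 gray
      6 gray
        6→12: 12 is gray → back edge
Back edge closes the cycle 12 → 2 → 8 → 6 → 12; its vertices are {2, 6, 8, 12}.

2, 6, 8, 12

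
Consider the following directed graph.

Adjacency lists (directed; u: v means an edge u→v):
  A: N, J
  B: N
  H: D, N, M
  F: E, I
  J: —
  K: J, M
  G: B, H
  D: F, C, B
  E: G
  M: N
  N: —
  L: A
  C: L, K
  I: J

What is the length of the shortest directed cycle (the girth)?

5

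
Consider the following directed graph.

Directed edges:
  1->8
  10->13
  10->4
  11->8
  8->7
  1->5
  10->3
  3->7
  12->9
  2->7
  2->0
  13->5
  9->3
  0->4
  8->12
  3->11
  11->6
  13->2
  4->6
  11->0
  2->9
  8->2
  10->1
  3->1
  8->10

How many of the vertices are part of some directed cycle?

A vertex is on a directed cycle iff it belongs to a strongly connected component of size ≥ 2 (or has a self-loop).
The vertices on cycles are {1, 2, 3, 8, 9, 10, 11, 12, 13} — 9 in total.

9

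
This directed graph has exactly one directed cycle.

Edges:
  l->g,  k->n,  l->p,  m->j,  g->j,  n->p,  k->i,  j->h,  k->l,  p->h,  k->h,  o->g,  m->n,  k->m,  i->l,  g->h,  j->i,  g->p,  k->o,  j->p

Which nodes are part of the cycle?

g, i, j, l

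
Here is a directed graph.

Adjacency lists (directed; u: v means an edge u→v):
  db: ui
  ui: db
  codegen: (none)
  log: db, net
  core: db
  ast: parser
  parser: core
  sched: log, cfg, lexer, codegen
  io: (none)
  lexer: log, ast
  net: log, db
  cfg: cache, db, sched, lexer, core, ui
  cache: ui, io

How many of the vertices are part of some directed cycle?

6

A vertex is on a directed cycle iff it belongs to a strongly connected component of size ≥ 2 (or has a self-loop).
The vertices on cycles are {db, ui, cfg, log, net, sched} — 6 in total.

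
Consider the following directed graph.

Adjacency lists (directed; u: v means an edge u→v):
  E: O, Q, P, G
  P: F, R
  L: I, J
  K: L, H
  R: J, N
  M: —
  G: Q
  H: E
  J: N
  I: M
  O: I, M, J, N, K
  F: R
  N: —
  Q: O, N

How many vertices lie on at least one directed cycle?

6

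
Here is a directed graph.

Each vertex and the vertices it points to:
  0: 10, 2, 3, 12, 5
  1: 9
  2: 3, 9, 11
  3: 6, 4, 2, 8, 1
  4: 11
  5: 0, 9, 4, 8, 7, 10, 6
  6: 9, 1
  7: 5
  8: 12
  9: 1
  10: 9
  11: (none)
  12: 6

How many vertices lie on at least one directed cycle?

A vertex is on a directed cycle iff it belongs to a strongly connected component of size ≥ 2 (or has a self-loop).
The vertices on cycles are {0, 1, 2, 3, 5, 7, 9} — 7 in total.

7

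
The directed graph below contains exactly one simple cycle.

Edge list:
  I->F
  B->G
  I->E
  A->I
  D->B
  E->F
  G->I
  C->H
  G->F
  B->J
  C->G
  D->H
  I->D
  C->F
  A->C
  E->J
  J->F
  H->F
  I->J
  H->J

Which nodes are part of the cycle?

B, D, G, I

DFS with gray/black marking from I:
I gray
  J gray
    F gray
    F black
  J black
  D gray
    H gray
      H→F: F black — skip
      H→J: J black — skip
    H black
    B gray
      G gray
        G→I: I is gray → back edge
Back edge closes the cycle I → D → B → G → I; its vertices are {B, D, G, I}.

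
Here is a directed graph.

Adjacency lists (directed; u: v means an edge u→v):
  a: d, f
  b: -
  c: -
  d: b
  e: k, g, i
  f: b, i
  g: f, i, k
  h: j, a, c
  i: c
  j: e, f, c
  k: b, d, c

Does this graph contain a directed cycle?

No

DFS with white/gray/black marking, starting from d:
d gray
  b gray
  b black
d black
a gray
  a→d: d black — skip
  f gray
    f→b: b black — skip
    i gray
      c gray
      c black
    i black
  f black
a black
e gray
  k gray
    k→b: b black — skip
    k→d: d black — skip
    k→c: c black — skip
  k black
  g gray
    g→f: f black — skip
    g→i: i black — skip
    g→k: k black — skip
  g black
  e→i: i black — skip
e black
h gray
  j gray
    j→e: e black — skip
    j→f: f black — skip
    j→c: c black — skip
  j black
  h→a: a black — skip
  h→c: c black — skip
h black
Every edge goes to a white or black vertex — no back edge, so the graph is acyclic.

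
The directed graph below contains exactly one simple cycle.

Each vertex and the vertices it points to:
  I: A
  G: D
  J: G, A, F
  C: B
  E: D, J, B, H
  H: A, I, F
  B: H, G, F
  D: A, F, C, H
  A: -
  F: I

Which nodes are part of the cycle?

DFS with gray/black marking from D:
D gray
  A gray
  A black
  F gray
    I gray
      I→A: A black — skip
    I black
  F black
  C gray
    B gray
      H gray
        H→A: A black — skip
        H→I: I black — skip
        H→F: F black — skip
      H black
      G gray
        G→D: D is gray → back edge
Back edge closes the cycle D → C → B → G → D; its vertices are {B, C, D, G}.

B, C, D, G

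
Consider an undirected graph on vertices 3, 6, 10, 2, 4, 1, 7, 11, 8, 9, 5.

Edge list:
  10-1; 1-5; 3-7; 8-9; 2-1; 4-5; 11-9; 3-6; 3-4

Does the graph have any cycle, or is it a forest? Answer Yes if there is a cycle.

No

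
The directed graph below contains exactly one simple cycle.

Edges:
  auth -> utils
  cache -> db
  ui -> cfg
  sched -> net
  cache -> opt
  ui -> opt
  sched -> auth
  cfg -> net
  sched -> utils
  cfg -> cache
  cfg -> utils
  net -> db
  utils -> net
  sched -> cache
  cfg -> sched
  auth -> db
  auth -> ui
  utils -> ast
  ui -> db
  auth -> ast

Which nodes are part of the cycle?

ui, cfg, auth, sched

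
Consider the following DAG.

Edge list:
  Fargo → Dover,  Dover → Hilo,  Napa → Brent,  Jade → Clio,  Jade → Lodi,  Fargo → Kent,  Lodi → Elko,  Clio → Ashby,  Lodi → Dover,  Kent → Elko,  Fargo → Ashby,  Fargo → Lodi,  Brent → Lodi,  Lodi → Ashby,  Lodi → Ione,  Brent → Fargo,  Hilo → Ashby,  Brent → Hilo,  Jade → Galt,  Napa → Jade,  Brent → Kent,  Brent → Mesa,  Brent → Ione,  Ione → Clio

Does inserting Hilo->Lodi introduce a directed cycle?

Yes

Adding Hilo→Lodi creates a cycle iff Lodi can already reach Hilo.
Path from Lodi: Lodi → Dover → Hilo.
So Lodi → … → Hilo → Lodi is a cycle.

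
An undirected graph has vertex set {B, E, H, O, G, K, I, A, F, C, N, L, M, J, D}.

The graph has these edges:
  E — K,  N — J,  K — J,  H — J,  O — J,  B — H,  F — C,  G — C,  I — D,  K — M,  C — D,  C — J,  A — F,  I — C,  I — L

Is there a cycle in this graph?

DFS, tracking each vertex's parent; an edge to a visited non-parent vertex closes a cycle.
Start from I:
visit I (parent –)
  visit C (parent I)
    C–I: parent, skip
    visit D (parent C)
      D–C: parent, skip
      D–I: I visited and ≠ parent → cycle
Cycle: I – C – D – I.

Yes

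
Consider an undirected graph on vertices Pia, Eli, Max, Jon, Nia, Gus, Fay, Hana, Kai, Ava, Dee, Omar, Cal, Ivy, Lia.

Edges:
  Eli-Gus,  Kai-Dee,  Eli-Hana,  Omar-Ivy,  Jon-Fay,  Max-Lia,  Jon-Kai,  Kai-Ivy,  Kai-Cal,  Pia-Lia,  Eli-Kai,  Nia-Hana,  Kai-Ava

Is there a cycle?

No

DFS, tracking each vertex's parent; an edge to a visited non-parent vertex closes a cycle.
Start from Hana:
visit Hana (parent –)
  visit Eli (parent Hana)
    visit Kai (parent Eli)
      visit Jon (parent Kai)
        Jon–Kai: parent, skip
        visit Fay (parent Jon)
          Fay–Jon: parent, skip
      visit Cal (parent Kai)
        Cal–Kai: parent, skip
      Kai–Eli: parent, skip
      visit Dee (parent Kai)
        Dee–Kai: parent, skip
      visit Ava (parent Kai)
        Ava–Kai: parent, skip
      visit Ivy (parent Kai)
        Ivy–Kai: parent, skip
        visit Omar (parent Ivy)
          Omar–Ivy: parent, skip
    Eli–Hana: parent, skip
    visit Gus (parent Eli)
      Gus–Eli: parent, skip
  visit Nia (parent Hana)
    Nia–Hana: parent, skip
visit Pia (parent –)
  visit Lia (parent Pia)
    Lia–Pia: parent, skip
    visit Max (parent Lia)
      Max–Lia: parent, skip
No non-parent visited neighbor found — the graph is a forest.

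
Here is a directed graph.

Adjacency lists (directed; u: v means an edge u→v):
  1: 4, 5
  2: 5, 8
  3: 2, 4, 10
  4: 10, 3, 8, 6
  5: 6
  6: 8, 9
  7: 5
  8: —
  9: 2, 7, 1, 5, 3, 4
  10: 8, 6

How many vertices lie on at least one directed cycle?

A vertex is on a directed cycle iff it belongs to a strongly connected component of size ≥ 2 (or has a self-loop).
The vertices on cycles are {1, 2, 3, 4, 5, 6, 7, 9, 10} — 9 in total.

9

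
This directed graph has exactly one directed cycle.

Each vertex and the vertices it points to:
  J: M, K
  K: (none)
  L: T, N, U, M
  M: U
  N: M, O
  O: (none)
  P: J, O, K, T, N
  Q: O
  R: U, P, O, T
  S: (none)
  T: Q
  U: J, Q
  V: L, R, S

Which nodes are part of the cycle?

J, M, U

DFS with gray/black marking from U:
U gray
  J gray
    M gray
      M→U: U is gray → back edge
Back edge closes the cycle U → J → M → U; its vertices are {J, M, U}.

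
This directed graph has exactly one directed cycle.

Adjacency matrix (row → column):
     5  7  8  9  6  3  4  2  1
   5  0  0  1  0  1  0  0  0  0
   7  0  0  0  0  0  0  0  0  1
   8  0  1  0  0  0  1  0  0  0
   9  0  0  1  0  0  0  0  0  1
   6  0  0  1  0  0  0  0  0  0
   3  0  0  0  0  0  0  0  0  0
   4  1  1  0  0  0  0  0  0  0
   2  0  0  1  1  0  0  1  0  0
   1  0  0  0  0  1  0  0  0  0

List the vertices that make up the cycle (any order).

DFS with gray/black marking from 7:
7 gray
  1 gray
    6 gray
      8 gray
        8→7: 7 is gray → back edge
Back edge closes the cycle 7 → 1 → 6 → 8 → 7; its vertices are {1, 6, 7, 8}.

1, 6, 7, 8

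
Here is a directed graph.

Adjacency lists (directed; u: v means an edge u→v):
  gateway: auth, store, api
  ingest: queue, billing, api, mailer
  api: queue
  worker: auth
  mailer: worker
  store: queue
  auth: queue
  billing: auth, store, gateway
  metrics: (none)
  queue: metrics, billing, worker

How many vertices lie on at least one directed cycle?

A vertex is on a directed cycle iff it belongs to a strongly connected component of size ≥ 2 (or has a self-loop).
The vertices on cycles are {api, auth, queue, store, worker, billing, gateway} — 7 in total.

7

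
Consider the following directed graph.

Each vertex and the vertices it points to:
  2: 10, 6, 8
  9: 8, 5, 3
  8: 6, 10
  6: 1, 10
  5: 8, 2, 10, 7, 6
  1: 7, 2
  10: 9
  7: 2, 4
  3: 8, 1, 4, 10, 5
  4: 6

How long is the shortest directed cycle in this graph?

For each vertex v, BFS finds the shortest path from v back to v.
The shortest such closed walk is 9 → 3 → 10 → 9, length 3.

3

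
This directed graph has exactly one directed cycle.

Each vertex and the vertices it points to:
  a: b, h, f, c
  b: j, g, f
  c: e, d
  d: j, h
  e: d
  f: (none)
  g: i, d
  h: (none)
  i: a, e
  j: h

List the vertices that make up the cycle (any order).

DFS with gray/black marking from i:
i gray
  a gray
    b gray
      j gray
        h gray
        h black
      j black
      g gray
        g→i: i is gray → back edge
Back edge closes the cycle i → a → b → g → i; its vertices are {a, b, g, i}.

a, b, g, i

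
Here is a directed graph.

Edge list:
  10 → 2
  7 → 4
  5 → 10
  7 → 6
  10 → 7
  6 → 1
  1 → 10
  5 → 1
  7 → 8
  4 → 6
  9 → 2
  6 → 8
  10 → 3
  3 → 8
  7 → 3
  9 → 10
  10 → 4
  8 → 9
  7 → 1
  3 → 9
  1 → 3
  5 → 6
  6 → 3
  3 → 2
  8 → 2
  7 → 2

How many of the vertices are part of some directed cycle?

8

A vertex is on a directed cycle iff it belongs to a strongly connected component of size ≥ 2 (or has a self-loop).
The vertices on cycles are {1, 3, 4, 6, 7, 8, 9, 10} — 8 in total.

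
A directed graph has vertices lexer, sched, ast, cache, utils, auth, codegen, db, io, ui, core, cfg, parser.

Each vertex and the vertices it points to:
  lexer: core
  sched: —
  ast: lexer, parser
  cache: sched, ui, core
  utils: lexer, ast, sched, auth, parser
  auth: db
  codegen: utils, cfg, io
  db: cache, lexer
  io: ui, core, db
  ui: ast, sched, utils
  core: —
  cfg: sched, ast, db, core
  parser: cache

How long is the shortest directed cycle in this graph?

For each vertex v, BFS finds the shortest path from v back to v.
The shortest such closed walk is utils → parser → cache → ui → utils, length 4.

4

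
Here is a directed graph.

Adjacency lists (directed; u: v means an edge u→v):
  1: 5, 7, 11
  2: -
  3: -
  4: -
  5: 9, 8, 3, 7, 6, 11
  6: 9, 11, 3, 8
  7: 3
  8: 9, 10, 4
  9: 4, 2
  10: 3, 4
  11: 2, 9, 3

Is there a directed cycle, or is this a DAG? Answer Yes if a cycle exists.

DFS with white/gray/black marking, starting from 6:
6 gray
  9 gray
    4 gray
    4 black
    2 gray
    2 black
  9 black
  11 gray
    11→2: 2 black — skip
    11→9: 9 black — skip
    3 gray
    3 black
  11 black
  6→3: 3 black — skip
  8 gray
    8→9: 9 black — skip
    10 gray
      10→3: 3 black — skip
      10→4: 4 black — skip
    10 black
    8→4: 4 black — skip
  8 black
6 black
1 gray
  5 gray
    5→9: 9 black — skip
    5→8: 8 black — skip
    5→3: 3 black — skip
    7 gray
      7→3: 3 black — skip
    7 black
    5→6: 6 black — skip
    5→11: 11 black — skip
  5 black
  1→7: 7 black — skip
  1→11: 11 black — skip
1 black
Every edge goes to a white or black vertex — no back edge, so the graph is acyclic.

No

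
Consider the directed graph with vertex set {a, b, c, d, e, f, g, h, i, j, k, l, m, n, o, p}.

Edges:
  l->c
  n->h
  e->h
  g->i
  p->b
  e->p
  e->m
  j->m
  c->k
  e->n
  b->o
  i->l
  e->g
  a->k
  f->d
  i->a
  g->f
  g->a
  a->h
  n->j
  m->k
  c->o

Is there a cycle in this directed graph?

No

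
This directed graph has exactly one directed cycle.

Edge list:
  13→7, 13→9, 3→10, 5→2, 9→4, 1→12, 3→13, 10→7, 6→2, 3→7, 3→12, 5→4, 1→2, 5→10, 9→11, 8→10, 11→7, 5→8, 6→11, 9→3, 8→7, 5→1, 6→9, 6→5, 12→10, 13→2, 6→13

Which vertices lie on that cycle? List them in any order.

3, 9, 13

DFS with gray/black marking from 9:
9 gray
  11 gray
    7 gray
    7 black
  11 black
  3 gray
    12 gray
      10 gray
        10→7: 7 black — skip
      10 black
    12 black
    3→10: 10 black — skip
    3→7: 7 black — skip
    13 gray
      13→7: 7 black — skip
      13→9: 9 is gray → back edge
Back edge closes the cycle 9 → 3 → 13 → 9; its vertices are {3, 9, 13}.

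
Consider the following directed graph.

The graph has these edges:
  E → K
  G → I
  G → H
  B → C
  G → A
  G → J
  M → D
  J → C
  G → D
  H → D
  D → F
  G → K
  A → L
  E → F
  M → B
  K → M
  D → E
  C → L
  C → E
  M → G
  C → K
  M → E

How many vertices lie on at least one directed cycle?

A vertex is on a directed cycle iff it belongs to a strongly connected component of size ≥ 2 (or has a self-loop).
The vertices on cycles are {B, C, D, E, G, H, J, K, M} — 9 in total.

9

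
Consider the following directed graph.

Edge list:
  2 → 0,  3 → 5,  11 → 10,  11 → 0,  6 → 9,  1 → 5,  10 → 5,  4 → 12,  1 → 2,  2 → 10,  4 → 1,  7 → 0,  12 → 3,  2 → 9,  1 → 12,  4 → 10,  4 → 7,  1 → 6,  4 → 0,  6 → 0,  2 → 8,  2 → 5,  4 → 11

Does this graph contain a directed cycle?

No

DFS with white/gray/black marking, starting from 4:
4 gray
  11 gray
    10 gray
      5 gray
      5 black
    10 black
    0 gray
    0 black
  11 black
  7 gray
    7→0: 0 black — skip
  7 black
  1 gray
    1→5: 5 black — skip
    12 gray
      3 gray
        3→5: 5 black — skip
      3 black
    12 black
    6 gray
      6→0: 0 black — skip
      9 gray
      9 black
    6 black
    2 gray
      2→9: 9 black — skip
      2→0: 0 black — skip
      8 gray
      8 black
      2→5: 5 black — skip
      2→10: 10 black — skip
    2 black
  1 black
  4→10: 10 black — skip
  4→12: 12 black — skip
  4→0: 0 black — skip
4 black
Every edge goes to a white or black vertex — no back edge, so the graph is acyclic.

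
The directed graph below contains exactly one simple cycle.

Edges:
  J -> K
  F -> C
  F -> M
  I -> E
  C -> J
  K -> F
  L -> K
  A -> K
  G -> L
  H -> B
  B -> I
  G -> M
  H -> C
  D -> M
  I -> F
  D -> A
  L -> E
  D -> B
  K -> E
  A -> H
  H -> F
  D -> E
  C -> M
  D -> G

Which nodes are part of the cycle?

DFS with gray/black marking from C:
C gray
  M gray
  M black
  J gray
    K gray
      E gray
      E black
      F gray
        F→C: C is gray → back edge
Back edge closes the cycle C → J → K → F → C; its vertices are {C, F, J, K}.

C, F, J, K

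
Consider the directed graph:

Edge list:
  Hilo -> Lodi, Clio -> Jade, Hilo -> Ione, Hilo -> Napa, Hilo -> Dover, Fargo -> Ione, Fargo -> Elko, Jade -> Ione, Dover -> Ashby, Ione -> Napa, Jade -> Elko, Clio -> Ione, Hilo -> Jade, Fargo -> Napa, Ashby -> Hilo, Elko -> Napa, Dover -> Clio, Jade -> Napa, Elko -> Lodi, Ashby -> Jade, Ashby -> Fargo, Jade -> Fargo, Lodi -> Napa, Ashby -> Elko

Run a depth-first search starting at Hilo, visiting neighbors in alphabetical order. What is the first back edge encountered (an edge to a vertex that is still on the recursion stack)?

Ashby→Hilo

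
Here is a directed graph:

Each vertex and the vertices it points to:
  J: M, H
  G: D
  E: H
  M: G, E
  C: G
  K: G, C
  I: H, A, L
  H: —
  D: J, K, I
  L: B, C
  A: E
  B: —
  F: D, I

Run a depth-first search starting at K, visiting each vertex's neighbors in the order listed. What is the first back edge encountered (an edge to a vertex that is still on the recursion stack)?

M->G

DFS from K (visiting each vertex's neighbors in the order listed); mark gray on enter, black on exit:
K gray
  G gray
    D gray
      J gray
        M gray
          M→G: G is gray → back edge
First back edge: M → G.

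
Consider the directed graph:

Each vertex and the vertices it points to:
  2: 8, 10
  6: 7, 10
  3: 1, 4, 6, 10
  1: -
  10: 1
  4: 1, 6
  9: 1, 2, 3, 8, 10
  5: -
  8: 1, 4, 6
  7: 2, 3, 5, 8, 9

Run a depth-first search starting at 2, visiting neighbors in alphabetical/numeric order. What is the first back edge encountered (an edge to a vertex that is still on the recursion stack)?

DFS from 2 (visiting neighbors in alphabetical/numeric order); mark gray on enter, black on exit:
2 gray
  8 gray
    1 gray
    1 black
    4 gray
      4→1: 1 black — skip
      6 gray
        7 gray
          7→2: 2 is gray → back edge
First back edge: 7 → 2.

7->2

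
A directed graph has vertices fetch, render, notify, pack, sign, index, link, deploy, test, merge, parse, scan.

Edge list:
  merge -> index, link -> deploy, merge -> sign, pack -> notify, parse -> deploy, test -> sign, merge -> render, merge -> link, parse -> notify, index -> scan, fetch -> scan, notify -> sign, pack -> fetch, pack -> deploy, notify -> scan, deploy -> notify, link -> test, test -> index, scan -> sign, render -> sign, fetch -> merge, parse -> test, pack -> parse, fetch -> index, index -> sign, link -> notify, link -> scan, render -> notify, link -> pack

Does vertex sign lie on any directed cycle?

No

sign lies on a cycle iff there is a path from sign back to itself.
Exploring from sign, it never reaches itself; equivalently, its strongly connected component is a singleton.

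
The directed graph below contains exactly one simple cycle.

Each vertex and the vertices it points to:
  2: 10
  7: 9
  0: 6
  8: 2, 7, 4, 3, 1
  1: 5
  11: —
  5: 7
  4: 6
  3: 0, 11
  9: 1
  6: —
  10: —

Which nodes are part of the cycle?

1, 5, 7, 9

DFS with gray/black marking from 7:
7 gray
  9 gray
    1 gray
      5 gray
        5→7: 7 is gray → back edge
Back edge closes the cycle 7 → 9 → 1 → 5 → 7; its vertices are {1, 5, 7, 9}.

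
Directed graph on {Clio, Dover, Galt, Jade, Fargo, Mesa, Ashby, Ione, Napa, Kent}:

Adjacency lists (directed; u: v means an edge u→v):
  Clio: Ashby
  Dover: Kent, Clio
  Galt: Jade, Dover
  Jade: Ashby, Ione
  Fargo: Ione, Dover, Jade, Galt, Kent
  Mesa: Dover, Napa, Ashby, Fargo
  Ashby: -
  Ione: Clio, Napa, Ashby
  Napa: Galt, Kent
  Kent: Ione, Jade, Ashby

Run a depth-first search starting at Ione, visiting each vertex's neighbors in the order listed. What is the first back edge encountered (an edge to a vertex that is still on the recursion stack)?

Jade->Ione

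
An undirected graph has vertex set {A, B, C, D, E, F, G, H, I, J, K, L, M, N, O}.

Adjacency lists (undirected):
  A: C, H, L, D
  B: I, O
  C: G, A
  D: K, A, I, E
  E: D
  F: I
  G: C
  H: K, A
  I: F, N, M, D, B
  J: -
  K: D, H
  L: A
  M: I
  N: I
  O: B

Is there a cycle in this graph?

Yes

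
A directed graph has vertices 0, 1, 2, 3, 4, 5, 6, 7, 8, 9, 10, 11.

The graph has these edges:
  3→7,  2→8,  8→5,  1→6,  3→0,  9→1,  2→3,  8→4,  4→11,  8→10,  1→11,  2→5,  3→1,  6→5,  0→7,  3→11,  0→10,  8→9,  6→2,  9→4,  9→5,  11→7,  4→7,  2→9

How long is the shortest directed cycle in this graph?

For each vertex v, BFS finds the shortest path from v back to v.
The shortest such closed walk is 2 → 3 → 1 → 6 → 2, length 4.

4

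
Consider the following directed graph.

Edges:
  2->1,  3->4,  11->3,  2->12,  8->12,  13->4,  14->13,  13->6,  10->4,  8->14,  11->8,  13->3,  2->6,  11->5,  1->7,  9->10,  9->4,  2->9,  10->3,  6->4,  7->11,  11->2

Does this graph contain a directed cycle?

DFS with white/gray/black marking, starting from 12:
12 gray
12 black
1 gray
  7 gray
    11 gray
      5 gray
      5 black
      2 gray
        2→1: 1 is gray → back edge
Back edge found, so a cycle exists: 1 → 7 → 11 → 2 → 1.

Yes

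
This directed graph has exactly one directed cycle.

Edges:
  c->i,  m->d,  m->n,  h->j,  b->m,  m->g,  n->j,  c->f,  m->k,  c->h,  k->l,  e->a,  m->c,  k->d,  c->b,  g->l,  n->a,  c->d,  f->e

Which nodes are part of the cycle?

b, c, m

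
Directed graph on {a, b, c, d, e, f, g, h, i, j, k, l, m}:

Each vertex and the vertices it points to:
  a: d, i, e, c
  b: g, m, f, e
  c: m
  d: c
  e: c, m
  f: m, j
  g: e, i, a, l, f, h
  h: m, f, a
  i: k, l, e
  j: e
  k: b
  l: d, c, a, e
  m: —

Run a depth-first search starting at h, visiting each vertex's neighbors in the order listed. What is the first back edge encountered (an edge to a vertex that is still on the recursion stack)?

DFS from h (visiting each vertex's neighbors in the order listed); mark gray on enter, black on exit:
h gray
  m gray
  m black
  f gray
    f→m: m black — skip
    j gray
      e gray
        c gray
          c→m: m black — skip
        c black
        e→m: m black — skip
      e black
    j black
  f black
  a gray
    d gray
      d→c: c black — skip
    d black
    i gray
      k gray
        b gray
          g gray
            g→e: e black — skip
            g→i: i is gray → back edge
First back edge: g → i.

g→i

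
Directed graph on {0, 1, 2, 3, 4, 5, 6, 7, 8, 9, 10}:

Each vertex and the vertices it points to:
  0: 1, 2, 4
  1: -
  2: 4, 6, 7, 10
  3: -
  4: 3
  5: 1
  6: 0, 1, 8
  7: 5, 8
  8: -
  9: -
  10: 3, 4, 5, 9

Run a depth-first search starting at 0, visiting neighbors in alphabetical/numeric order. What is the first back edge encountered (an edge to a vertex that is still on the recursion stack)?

6->0

DFS from 0 (visiting neighbors in alphabetical/numeric order); mark gray on enter, black on exit:
0 gray
  1 gray
  1 black
  2 gray
    4 gray
      3 gray
      3 black
    4 black
    6 gray
      6→0: 0 is gray → back edge
First back edge: 6 → 0.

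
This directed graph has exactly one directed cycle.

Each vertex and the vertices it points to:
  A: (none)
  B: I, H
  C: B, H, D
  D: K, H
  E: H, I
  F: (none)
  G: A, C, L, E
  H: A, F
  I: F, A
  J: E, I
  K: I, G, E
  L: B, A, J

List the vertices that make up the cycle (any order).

DFS with gray/black marking from G:
G gray
  A gray
  A black
  C gray
    B gray
      I gray
        F gray
        F black
        I→A: A black — skip
      I black
      H gray
        H→A: A black — skip
        H→F: F black — skip
      H black
    B black
    C→H: H black — skip
    D gray
      K gray
        K→I: I black — skip
        K→G: G is gray → back edge
Back edge closes the cycle G → C → D → K → G; its vertices are {C, D, G, K}.

C, D, G, K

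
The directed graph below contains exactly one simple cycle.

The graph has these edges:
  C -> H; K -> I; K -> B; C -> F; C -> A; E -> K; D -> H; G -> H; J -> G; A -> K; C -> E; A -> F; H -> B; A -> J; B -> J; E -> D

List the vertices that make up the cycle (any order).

DFS with gray/black marking from J:
J gray
  G gray
    H gray
      B gray
        B→J: J is gray → back edge
Back edge closes the cycle J → G → H → B → J; its vertices are {B, G, H, J}.

B, G, H, J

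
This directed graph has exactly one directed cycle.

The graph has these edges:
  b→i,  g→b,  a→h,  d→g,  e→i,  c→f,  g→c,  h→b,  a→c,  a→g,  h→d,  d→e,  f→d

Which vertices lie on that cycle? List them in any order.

DFS with gray/black marking from c:
c gray
  f gray
    d gray
      g gray
        b gray
          i gray
          i black
        b black
        g→c: c is gray → back edge
Back edge closes the cycle c → f → d → g → c; its vertices are {c, d, f, g}.

c, d, f, g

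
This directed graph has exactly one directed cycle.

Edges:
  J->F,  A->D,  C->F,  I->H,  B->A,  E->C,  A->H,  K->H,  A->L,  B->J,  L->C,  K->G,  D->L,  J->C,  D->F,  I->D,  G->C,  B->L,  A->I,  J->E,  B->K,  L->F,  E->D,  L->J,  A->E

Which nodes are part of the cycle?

D, E, J, L

DFS with gray/black marking from J:
J gray
  E gray
    C gray
      F gray
      F black
    C black
    D gray
      L gray
        L→J: J is gray → back edge
Back edge closes the cycle J → E → D → L → J; its vertices are {D, E, J, L}.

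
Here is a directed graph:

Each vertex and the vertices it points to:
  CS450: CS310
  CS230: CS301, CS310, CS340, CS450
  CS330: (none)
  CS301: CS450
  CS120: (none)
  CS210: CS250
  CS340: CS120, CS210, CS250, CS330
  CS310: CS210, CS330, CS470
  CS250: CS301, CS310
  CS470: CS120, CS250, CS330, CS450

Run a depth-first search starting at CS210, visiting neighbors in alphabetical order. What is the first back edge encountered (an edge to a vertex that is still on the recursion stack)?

DFS from CS210 (visiting neighbors in alphabetical order); mark gray on enter, black on exit:
CS210 gray
  CS250 gray
    CS301 gray
      CS450 gray
        CS310 gray
          CS310→CS210: CS210 is gray → back edge
First back edge: CS310 → CS210.

CS310->CS210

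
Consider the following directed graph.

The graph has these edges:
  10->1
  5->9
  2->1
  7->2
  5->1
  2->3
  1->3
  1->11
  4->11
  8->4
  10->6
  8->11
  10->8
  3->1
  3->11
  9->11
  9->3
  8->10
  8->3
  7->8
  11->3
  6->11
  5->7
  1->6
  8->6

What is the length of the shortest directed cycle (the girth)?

2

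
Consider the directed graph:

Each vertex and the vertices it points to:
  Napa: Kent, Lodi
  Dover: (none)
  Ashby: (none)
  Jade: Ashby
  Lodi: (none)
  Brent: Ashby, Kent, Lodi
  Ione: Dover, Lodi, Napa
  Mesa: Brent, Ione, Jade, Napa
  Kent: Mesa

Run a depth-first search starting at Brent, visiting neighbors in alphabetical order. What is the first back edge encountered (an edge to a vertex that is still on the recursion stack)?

Mesa->Brent

DFS from Brent (visiting neighbors in alphabetical order); mark gray on enter, black on exit:
Brent gray
  Ashby gray
  Ashby black
  Kent gray
    Mesa gray
      Mesa→Brent: Brent is gray → back edge
First back edge: Mesa → Brent.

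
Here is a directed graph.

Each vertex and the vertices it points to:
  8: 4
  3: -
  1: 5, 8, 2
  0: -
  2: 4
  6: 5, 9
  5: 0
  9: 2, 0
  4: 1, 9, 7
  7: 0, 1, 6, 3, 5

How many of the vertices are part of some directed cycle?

7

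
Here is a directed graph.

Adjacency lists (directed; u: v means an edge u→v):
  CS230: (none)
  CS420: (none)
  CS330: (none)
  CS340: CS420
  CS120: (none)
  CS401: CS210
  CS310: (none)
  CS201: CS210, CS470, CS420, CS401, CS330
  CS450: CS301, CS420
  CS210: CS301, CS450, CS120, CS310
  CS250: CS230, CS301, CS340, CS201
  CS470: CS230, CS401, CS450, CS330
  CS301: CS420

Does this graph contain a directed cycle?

DFS with white/gray/black marking, starting from CS450:
CS450 gray
  CS301 gray
    CS420 gray
    CS420 black
  CS301 black
  CS450→CS420: CS420 black — skip
CS450 black
CS230 gray
CS230 black
CS330 gray
CS330 black
CS340 gray
  CS340→CS420: CS420 black — skip
CS340 black
CS120 gray
CS120 black
CS401 gray
  CS210 gray
    CS210→CS301: CS301 black — skip
    CS210→CS450: CS450 black — skip
    CS210→CS120: CS120 black — skip
    CS310 gray
    CS310 black
  CS210 black
CS401 black
CS201 gray
  CS201→CS210: CS210 black — skip
  CS470 gray
    CS470→CS230: CS230 black — skip
    CS470→CS401: CS401 black — skip
    CS470→CS450: CS450 black — skip
    CS470→CS330: CS330 black — skip
  CS470 black
  CS201→CS420: CS420 black — skip
  CS201→CS401: CS401 black — skip
  CS201→CS330: CS330 black — skip
CS201 black
CS250 gray
  CS250→CS230: CS230 black — skip
  CS250→CS301: CS301 black — skip
  CS250→CS340: CS340 black — skip
  CS250→CS201: CS201 black — skip
CS250 black
Every edge goes to a white or black vertex — no back edge, so the graph is acyclic.

No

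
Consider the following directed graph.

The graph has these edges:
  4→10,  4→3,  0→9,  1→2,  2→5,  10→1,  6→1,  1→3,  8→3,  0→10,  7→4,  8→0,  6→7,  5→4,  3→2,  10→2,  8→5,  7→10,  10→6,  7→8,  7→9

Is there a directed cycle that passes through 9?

9 lies on a cycle iff there is a path from 9 back to itself.
Exploring from 9, it never reaches itself; equivalently, its strongly connected component is a singleton.

No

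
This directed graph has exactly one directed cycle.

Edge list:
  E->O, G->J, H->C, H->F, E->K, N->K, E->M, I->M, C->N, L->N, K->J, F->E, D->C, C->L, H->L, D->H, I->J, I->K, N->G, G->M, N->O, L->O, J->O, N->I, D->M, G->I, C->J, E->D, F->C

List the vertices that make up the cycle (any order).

DFS with gray/black marking from F:
F gray
  E gray
    O gray
    O black
    D gray
      C gray
        N gray
          G gray
            I gray
              J gray
                J→O: O black — skip
              J black
              M gray
              M black
              K gray
                K→J: J black — skip
              K black
            I black
            G→M: M black — skip
            G→J: J black — skip
          G black
          N→K: K black — skip
          N→I: I black — skip
          N→O: O black — skip
        N black
        L gray
          L→O: O black — skip
          L→N: N black — skip
        L black
        C→J: J black — skip
      C black
      D→M: M black — skip
      H gray
        H→F: F is gray → back edge
Back edge closes the cycle F → E → D → H → F; its vertices are {D, E, F, H}.

D, E, F, H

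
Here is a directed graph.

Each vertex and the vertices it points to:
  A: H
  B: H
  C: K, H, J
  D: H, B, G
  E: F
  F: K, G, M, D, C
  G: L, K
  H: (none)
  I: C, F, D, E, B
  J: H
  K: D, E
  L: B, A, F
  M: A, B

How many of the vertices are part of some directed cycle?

7

A vertex is on a directed cycle iff it belongs to a strongly connected component of size ≥ 2 (or has a self-loop).
The vertices on cycles are {C, D, E, F, G, K, L} — 7 in total.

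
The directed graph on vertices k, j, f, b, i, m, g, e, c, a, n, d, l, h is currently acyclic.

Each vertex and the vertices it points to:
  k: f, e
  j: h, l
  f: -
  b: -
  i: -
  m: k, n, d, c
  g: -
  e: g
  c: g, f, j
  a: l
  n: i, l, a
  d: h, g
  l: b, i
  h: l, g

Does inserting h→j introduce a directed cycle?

Adding h→j creates a cycle iff j can already reach h.
Path from j: j → h.
So j → … → h → j is a cycle.

Yes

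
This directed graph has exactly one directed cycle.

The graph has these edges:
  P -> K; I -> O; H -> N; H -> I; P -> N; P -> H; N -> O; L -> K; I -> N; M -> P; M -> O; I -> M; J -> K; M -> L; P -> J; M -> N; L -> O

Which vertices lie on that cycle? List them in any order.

DFS with gray/black marking from M:
M gray
  N gray
    O gray
    O black
  N black
  P gray
    J gray
      K gray
      K black
    J black
    P→N: N black — skip
    H gray
      H→N: N black — skip
      I gray
        I→M: M is gray → back edge
Back edge closes the cycle M → P → H → I → M; its vertices are {H, I, M, P}.

H, I, M, P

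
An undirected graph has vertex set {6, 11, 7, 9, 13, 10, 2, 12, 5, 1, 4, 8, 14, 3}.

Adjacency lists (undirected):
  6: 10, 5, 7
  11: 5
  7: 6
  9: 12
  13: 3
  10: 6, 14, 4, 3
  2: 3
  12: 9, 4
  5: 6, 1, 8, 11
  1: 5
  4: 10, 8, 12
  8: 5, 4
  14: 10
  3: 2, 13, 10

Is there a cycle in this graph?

Yes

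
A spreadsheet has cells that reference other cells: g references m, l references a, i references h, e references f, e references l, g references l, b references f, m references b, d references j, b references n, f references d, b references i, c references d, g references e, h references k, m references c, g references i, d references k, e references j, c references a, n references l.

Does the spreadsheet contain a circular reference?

No

DFS with white/gray/black marking, starting from a:
a gray
a black
b gray
  i gray
    h gray
      k gray
      k black
    h black
  i black
  f gray
    d gray
      j gray
      j black
      d→k: k black — skip
    d black
  f black
  n gray
    l gray
      l→a: a black — skip
    l black
  n black
b black
c gray
  c→d: d black — skip
  c→a: a black — skip
c black
e gray
  e→j: j black — skip
  e→f: f black — skip
  e→l: l black — skip
e black
g gray
  g→l: l black — skip
  m gray
    m→c: c black — skip
    m→b: b black — skip
  m black
  g→i: i black — skip
  g→e: e black — skip
g black
Every edge goes to a white or black vertex — no back edge, so the graph is acyclic.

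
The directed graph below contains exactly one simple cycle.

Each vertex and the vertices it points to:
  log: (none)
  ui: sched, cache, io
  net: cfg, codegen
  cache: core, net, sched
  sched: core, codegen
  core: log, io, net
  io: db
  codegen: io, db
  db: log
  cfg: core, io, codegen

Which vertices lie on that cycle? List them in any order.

DFS with gray/black marking from core:
core gray
  log gray
  log black
  io gray
    db gray
      db→log: log black — skip
    db black
  io black
  net gray
    cfg gray
      cfg→core: core is gray → back edge
Back edge closes the cycle core → net → cfg → core; its vertices are {cfg, net, core}.

cfg, net, core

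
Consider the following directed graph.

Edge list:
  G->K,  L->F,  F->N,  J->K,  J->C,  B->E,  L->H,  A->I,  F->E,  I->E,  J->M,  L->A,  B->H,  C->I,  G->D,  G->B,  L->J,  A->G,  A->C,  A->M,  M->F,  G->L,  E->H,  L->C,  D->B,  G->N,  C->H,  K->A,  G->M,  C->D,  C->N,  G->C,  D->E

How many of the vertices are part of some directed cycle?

5

A vertex is on a directed cycle iff it belongs to a strongly connected component of size ≥ 2 (or has a self-loop).
The vertices on cycles are {A, G, J, K, L} — 5 in total.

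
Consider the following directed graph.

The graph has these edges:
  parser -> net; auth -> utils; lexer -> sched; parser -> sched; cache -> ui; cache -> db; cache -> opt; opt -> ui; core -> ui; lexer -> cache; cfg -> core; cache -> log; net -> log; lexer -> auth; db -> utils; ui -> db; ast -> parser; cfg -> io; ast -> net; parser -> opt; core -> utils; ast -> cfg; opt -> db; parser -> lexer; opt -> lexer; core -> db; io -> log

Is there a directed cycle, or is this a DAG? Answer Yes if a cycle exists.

DFS with white/gray/black marking, starting from cache:
cache gray
  log gray
  log black
  opt gray
    ui gray
      db gray
        utils gray
        utils black
      db black
    ui black
    lexer gray
      sched gray
      sched black
      auth gray
        auth→utils: utils black — skip
      auth black
      lexer→cache: cache is gray → back edge
Back edge found, so a cycle exists: cache → opt → lexer → cache.

Yes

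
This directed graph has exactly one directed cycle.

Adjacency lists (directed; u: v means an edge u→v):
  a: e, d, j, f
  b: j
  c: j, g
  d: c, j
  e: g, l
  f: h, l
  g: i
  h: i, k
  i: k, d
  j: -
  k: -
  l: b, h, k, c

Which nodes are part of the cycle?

DFS with gray/black marking from d:
d gray
  c gray
    j gray
    j black
    g gray
      i gray
        k gray
        k black
        i→d: d is gray → back edge
Back edge closes the cycle d → c → g → i → d; its vertices are {c, d, g, i}.

c, d, g, i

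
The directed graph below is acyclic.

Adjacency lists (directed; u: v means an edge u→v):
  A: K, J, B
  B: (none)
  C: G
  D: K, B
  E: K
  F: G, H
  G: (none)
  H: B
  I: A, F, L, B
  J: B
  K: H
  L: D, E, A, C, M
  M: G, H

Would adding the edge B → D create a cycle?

Yes

Adding B→D creates a cycle iff D can already reach B.
Path from D: D → B.
So D → … → B → D is a cycle.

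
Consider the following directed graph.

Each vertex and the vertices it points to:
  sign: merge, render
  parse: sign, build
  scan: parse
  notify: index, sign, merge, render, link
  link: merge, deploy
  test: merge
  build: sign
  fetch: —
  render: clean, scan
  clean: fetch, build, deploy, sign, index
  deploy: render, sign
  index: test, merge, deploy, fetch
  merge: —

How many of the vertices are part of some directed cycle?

8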